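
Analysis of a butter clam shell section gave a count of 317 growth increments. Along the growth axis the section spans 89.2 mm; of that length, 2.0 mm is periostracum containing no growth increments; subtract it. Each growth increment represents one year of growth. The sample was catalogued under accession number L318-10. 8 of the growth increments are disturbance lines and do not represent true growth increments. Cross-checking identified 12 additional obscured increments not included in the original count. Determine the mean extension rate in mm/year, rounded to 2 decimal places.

0.27 mm/year

Adjusted count: 317 − 8 + 12 = 321 growth increments.
The growth record spans 89.2 − 2.0 = 87.2 mm.
87.2 mm over 321 years gives 87.2 / 321 ≈ 0.27 mm/year.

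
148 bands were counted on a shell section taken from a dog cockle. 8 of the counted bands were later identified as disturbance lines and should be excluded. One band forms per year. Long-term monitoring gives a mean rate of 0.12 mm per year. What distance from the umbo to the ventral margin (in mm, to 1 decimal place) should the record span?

16.8 mm

True band count = 148 − 8 = 140.
140 years at 0.12 mm/year gives 0.12 × 140 = 16.8 mm.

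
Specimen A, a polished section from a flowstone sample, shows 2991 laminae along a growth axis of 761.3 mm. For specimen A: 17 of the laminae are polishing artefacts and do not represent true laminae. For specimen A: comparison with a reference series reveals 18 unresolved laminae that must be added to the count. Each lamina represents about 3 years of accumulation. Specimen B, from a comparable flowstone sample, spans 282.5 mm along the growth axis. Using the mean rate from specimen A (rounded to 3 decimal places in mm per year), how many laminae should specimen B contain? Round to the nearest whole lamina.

Specimen A: true lamina count = 2991 − 17 + 18 = 2992.
Specimen A: multiplying by 3 years per lamina: 2992 × 3 = 8976 years.
A: Mean rate = 761.3 mm / 8976 years ≈ 0.085 mm per year.
For B, 282.5 / 0.085 = 3323.53 years; at 3 years per lamina that is 3323.53 / 3 ≈ 1108 laminae.

1108 laminae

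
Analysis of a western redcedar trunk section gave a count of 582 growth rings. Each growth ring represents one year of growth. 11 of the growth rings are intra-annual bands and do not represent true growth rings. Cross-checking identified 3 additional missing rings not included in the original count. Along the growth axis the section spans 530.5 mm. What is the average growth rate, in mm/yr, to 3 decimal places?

Adjusted count: 582 − 11 + 3 = 574 growth rings.
Extension rate ≈ 530.5 / 574 = 0.924 mm/yr.

0.924 mm/yr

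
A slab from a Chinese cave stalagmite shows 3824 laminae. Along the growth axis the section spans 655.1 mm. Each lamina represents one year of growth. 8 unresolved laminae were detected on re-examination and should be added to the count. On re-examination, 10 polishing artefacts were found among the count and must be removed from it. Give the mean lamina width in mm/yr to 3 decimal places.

Adjusted count: 3824 − 10 + 8 = 3822 laminae.
Extension rate ≈ 655.1 / 3822 = 0.171 mm/yr.

0.171 mm/yr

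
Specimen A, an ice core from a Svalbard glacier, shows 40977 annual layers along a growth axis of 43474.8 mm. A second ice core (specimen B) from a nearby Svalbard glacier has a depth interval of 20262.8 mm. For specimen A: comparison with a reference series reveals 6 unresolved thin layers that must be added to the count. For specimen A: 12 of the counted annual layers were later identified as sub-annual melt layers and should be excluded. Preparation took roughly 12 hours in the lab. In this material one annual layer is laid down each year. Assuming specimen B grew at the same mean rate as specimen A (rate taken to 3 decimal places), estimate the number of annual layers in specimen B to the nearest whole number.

19098 annual layers

Specimen A: adjusted count: 40977 − 12 + 6 = 40971 annual layers.
A: 43474.8 mm over 40971 years gives 43474.8 / 40971 ≈ 1.061 mm/year.
Specimen B: 20262.8 mm / 1.061 mm per year = 19097.83 years ≈ 19098 annual layers.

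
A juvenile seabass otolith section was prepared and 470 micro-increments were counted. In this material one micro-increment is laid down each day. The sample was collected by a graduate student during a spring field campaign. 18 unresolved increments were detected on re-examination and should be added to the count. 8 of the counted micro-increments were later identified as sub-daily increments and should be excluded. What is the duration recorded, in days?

480 days

True micro-increment count = 470 − 8 + 18 = 480.
One micro-increment per day makes the duration 480 days.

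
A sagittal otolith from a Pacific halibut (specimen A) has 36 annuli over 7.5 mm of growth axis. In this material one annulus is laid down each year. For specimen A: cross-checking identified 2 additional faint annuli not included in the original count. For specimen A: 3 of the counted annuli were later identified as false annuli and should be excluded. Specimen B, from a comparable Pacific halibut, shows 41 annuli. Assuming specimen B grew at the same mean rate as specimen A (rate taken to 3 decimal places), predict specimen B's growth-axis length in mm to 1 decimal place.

8.8 mm

Specimen A: true annulus count = 36 − 3 + 2 = 35.
A: Mean rate = 7.5 mm / 35 years ≈ 0.214 mm per year.
B's length ≈ 0.214 × 41 = 8.8 mm.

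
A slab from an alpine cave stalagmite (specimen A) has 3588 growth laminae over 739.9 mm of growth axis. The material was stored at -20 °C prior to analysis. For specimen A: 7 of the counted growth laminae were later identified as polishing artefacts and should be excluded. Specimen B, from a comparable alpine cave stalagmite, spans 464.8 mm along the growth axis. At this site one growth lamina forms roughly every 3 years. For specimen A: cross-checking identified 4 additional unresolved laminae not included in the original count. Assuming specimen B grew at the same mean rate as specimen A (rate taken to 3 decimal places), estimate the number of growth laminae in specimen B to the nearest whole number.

Specimen A: adjusted count: 3588 − 7 + 4 = 3585 growth laminae.
Specimen A: multiplying by 3 years per growth lamina: 3585 × 3 = 10755 years.
A: 739.9 mm over 10755 years gives 739.9 / 10755 ≈ 0.069 mm/year.
B spans 464.8 / 0.069 = 6736.23 years; at 3 years per growth lamina that is 6736.23 / 3 ≈ 2245 growth laminae.

2245 growth laminae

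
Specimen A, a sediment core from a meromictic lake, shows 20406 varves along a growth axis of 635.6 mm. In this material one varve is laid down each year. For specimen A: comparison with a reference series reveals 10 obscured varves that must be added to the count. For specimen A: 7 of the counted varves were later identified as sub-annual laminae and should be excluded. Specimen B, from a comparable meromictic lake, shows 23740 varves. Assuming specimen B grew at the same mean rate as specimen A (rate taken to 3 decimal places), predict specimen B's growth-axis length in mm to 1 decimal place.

735.9 mm

Specimen A: after corrections the count is 20406 − 7 + 10 = 20409 varves.
A: 635.6 mm over 20409 years gives 635.6 / 20409 ≈ 0.031 mm/yr.
For B, 0.031 mm/year × 23740 years = 735.9 mm.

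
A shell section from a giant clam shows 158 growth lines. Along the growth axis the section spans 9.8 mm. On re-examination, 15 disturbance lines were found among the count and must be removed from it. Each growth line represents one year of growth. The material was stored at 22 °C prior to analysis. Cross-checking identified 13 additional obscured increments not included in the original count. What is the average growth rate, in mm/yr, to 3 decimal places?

0.063 mm/yr

Correcting the raw count gives 158 − 15 + 13 = 156 true growth lines.
9.8 mm over 156 years gives 9.8 / 156 ≈ 0.063 mm/yr.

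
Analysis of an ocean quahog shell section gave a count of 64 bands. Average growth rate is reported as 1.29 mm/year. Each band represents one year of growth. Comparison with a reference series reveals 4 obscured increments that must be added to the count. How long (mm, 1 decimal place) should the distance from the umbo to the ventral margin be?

After corrections the count is 64 + 4 = 68 bands.
Length ≈ 1.29 × 68 = 87.7 mm.

87.7 mm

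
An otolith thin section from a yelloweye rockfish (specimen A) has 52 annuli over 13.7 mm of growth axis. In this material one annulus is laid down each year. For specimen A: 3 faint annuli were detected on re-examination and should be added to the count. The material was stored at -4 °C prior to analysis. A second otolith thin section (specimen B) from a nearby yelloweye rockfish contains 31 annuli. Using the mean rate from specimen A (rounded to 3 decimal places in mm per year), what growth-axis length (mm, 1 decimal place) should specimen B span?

Specimen A: true annulus count = 52 + 3 = 55.
A: Mean rate = 13.7 mm / 55 years ≈ 0.249 mm/yr.
Length of B = 0.249 × 31 = 7.7 mm.

7.7 mm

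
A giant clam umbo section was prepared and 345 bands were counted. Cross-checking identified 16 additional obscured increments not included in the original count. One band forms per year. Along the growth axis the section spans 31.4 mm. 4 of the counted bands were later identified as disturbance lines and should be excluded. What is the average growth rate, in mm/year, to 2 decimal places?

After corrections the count is 345 − 4 + 16 = 357 bands.
Mean rate = 31.4 mm / 357 years ≈ 0.09 mm/year.

0.09 mm/year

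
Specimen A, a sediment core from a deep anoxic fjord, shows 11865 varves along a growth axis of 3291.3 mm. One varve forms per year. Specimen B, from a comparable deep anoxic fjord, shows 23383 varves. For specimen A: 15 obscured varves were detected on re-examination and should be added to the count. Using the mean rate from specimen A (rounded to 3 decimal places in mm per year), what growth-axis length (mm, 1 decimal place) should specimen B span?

6477.1 mm

Specimen A: true varve count = 11865 + 15 = 11880.
A: 3291.3 mm over 11880 years gives 3291.3 / 11880 ≈ 0.277 mm per year.
B's length ≈ 0.277 × 23383 = 6477.1 mm.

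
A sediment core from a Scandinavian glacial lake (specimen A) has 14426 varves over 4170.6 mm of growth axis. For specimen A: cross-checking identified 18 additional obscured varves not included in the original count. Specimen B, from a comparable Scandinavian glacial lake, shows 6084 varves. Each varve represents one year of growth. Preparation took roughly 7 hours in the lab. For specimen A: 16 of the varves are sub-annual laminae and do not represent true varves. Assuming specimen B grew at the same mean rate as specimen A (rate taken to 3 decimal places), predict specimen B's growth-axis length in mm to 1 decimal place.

Specimen A: adjusted count: 14426 − 16 + 18 = 14428 varves.
A: Mean rate = 4170.6 mm / 14428 years ≈ 0.289 mm/yr.
For B, 0.289 mm/year × 6084 years = 1758.3 mm.

1758.3 mm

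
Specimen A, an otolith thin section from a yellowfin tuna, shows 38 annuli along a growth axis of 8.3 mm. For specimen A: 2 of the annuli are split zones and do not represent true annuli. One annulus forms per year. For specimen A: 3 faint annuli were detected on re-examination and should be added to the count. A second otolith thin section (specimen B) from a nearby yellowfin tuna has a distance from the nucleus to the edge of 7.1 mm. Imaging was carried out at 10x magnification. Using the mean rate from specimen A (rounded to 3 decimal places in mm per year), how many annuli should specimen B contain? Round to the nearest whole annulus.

33 annuli

Specimen A: adjusted count: 38 − 2 + 3 = 39 annuli.
A: Extension rate ≈ 8.3 / 39 = 0.213 mm/year.
B spans 7.1 / 0.213 = 33.33 years ≈ 33 annuli.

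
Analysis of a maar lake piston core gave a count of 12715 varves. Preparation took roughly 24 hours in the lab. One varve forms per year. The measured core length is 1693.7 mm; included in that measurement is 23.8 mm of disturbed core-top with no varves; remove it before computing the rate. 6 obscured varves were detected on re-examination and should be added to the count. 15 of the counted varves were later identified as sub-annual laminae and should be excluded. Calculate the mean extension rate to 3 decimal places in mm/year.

After corrections the count is 12715 − 15 + 6 = 12706 varves.
Net length = 1693.7 − 23.8 = 1669.9 mm.
Extension rate ≈ 1669.9 / 12706 = 0.131 mm/year.

0.131 mm/year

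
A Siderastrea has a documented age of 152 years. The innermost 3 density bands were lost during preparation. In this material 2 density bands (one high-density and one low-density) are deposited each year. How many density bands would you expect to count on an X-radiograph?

301 density bands

Expected density bands: 152 × 2 = 304.
304 − 3 missed = 301 density bands expected in the prepared section.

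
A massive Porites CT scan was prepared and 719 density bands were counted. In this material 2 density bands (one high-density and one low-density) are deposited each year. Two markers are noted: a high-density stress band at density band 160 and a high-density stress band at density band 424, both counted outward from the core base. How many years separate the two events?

132 years

The two markers are separated by 424 − 160 = 264 density bands.
264 density bands at 2 per year is 264 / 2 = 132 years.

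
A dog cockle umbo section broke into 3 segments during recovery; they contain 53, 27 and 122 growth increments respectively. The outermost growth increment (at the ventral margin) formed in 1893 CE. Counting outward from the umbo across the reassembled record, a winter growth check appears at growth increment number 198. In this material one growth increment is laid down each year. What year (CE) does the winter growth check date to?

Total growth increments = 53 + 27 + 122 = 202.
202 − 198 = 4 growth increments lie beyond the winter growth check toward the ventral margin.
Counting back 4 years from 1893 CE places the winter growth check in 1893 − 4 = 1889 CE.

1889 CE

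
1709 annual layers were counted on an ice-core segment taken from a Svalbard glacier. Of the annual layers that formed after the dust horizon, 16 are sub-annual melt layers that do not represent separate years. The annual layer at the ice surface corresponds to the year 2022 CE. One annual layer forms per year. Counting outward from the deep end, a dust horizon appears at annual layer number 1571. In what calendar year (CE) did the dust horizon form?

The dust horizon sits at annual layer 1571 from the deep end, so 1709 − 1571 = 138 annual layers formed after it.
Excluding 16 false annual layers: 138 − 16 = 122.
The annual layer at the ice surface is 2022 CE, so the dust horizon dates to 2022 − 122 = 1900 CE.

1900 CE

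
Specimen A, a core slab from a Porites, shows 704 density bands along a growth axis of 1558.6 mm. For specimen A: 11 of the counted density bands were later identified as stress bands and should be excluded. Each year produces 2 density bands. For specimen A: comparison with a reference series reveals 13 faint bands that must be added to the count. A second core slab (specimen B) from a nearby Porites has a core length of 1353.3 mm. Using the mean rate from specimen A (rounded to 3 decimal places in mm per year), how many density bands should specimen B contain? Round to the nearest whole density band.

Specimen A: after corrections the count is 704 − 11 + 13 = 706 density bands.
Specimen A: dividing by 2 density bands per year: 706 / 2 = 353 years.
A: 1558.6 mm over 353 years gives 1558.6 / 353 ≈ 4.415 mm/year.
For B, 1353.3 / 4.415 = 306.52 years; at 2 density bands per year that is 306.52 × 2 ≈ 613 density bands.

613 density bands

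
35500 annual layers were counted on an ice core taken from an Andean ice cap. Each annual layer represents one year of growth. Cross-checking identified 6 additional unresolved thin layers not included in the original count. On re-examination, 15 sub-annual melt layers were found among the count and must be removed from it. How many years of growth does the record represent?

35491 years

Adjusted count: 35500 − 15 + 6 = 35491 annual layers.
One annual layer per year makes the duration 35491 years.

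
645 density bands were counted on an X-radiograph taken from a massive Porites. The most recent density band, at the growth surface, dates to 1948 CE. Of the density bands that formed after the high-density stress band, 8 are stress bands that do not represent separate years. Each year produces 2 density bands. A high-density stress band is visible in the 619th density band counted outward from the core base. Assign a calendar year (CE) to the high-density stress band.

645 − 619 = 26 density bands lie beyond the high-density stress band toward the growth surface.
Excluding 8 false density bands: 26 − 8 = 18.
Dividing by 2 density bands per year: 18 / 2 = 9 years.
Counting back 9 years from 1948 CE places the high-density stress band in 1948 − 9 = 1939 CE.

1939 CE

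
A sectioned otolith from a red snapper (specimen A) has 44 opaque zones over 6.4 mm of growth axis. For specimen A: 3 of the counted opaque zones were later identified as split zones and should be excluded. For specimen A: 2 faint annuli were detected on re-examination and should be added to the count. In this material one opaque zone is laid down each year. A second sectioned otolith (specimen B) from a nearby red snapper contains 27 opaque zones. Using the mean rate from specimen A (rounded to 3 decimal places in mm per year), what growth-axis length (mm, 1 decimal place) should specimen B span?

4.0 mm

Specimen A: adjusted count: 44 − 3 + 2 = 43 opaque zones.
A: Extension rate ≈ 6.4 / 43 = 0.149 mm/year.
B's length ≈ 0.149 × 27 = 4.0 mm.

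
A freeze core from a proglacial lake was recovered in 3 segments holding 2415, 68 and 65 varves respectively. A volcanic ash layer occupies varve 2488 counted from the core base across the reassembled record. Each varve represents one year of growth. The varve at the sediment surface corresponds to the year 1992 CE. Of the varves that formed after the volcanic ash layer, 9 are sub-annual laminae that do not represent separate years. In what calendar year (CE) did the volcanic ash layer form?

1941 CE

Total varves = 2415 + 68 + 65 = 2548.
2548 − 2488 = 60 varves lie beyond the volcanic ash layer toward the sediment surface.
Removing the 9 false varves leaves 60 − 9 = 51 true varves beyond the volcanic ash layer.
Counting back 51 years from 1992 CE places the volcanic ash layer in 1992 − 51 = 1941 CE.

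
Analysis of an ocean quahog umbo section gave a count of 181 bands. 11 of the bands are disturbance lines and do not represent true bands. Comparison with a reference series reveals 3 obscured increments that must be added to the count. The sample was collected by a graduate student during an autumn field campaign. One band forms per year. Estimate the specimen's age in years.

173 yr

True band count = 181 − 11 + 3 = 173.
One band per year makes the duration 173 years.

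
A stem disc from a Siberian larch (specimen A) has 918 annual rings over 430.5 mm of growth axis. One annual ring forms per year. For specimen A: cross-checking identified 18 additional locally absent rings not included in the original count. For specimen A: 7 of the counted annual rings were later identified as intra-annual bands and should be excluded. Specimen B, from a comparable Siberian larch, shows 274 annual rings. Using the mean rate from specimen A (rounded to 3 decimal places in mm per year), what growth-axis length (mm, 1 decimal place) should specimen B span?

Specimen A: adjusted count: 918 − 7 + 18 = 929 annual rings.
A: 430.5 mm over 929 years gives 430.5 / 929 ≈ 0.463 mm/yr.
B's length ≈ 0.463 × 274 = 126.9 mm.

126.9 mm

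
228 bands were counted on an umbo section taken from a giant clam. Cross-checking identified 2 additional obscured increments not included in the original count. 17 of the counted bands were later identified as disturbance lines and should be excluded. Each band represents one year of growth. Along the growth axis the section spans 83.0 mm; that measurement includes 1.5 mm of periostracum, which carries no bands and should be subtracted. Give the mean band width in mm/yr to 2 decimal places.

After corrections the count is 228 − 17 + 2 = 213 bands.
Net length = 83.0 − 1.5 = 81.5 mm.
Mean rate = 81.5 mm / 213 years ≈ 0.38 mm/yr.

0.38 mm/yr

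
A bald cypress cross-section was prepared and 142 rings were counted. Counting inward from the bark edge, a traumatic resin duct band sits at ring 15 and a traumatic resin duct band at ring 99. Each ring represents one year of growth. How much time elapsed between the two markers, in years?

The two markers are separated by 99 − 15 = 84 rings.
That is 84 years at one ring per year.

84 yr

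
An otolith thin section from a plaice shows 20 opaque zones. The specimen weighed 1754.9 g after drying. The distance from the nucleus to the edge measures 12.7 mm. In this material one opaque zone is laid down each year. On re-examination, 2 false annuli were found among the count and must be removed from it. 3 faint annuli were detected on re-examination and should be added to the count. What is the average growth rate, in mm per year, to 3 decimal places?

True opaque zone count = 20 − 2 + 3 = 21.
Extension rate ≈ 12.7 / 21 = 0.605 mm per year.

0.605 mm per year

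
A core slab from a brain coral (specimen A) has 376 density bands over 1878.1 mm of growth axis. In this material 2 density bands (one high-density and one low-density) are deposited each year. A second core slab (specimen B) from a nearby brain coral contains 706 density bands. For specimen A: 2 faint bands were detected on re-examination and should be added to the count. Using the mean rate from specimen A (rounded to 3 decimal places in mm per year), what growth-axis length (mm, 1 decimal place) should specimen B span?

3507.8 mm

Specimen A: adjusted count: 376 + 2 = 378 density bands.
Specimen A: 378 density bands at 2 per year is 378 / 2 = 189 years.
A: Mean rate = 1878.1 mm / 189 years ≈ 9.937 mm/yr.
Specimen B: 706 density bands at 2 per year is 706 / 2 = 353 years. For B, 9.937 mm/year × 353 years = 3507.8 mm.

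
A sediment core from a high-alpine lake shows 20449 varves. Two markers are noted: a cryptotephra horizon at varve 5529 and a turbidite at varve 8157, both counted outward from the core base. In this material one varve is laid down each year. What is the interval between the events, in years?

Separation: 8157 − 5529 = 2628 varves.
At one varve per year, 2628 years elapsed between them.

2628 years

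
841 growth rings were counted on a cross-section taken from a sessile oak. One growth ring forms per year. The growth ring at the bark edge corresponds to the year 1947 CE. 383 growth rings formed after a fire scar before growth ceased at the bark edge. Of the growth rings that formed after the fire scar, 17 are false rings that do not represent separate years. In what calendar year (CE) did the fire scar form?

383 growth rings post-date the fire scar.
383 − 17 false = 366 true growth rings after the fire scar.
1947 − 366 = 1581 CE.

1581 CE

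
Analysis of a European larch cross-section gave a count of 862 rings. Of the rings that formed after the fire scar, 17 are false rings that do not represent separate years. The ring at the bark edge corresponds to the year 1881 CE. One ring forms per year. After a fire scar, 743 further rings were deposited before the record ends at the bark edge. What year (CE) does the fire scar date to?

1155 CE

743 rings formed after the fire scar.
Excluding 17 false rings: 743 − 17 = 726.
The ring at the bark edge is 1881 CE, so the fire scar dates to 1881 − 726 = 1155 CE.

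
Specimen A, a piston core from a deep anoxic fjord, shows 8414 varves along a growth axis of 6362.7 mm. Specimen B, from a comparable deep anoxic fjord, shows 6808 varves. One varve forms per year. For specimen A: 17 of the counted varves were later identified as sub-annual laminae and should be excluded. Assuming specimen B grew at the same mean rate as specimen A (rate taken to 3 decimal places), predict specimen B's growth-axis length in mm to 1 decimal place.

5160.5 mm

Specimen A: adjusted count: 8414 − 17 = 8397 varves.
A: 6362.7 mm over 8397 years gives 6362.7 / 8397 ≈ 0.758 mm/year.
For B, 0.758 mm/year × 6808 years = 5160.5 mm.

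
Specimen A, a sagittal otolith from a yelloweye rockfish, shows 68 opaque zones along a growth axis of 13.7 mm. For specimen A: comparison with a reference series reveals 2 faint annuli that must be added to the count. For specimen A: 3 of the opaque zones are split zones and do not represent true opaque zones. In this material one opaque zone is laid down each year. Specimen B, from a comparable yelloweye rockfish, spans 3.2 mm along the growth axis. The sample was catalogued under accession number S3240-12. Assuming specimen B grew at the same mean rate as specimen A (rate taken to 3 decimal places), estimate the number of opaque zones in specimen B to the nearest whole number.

Specimen A: adjusted count: 68 − 3 + 2 = 67 opaque zones.
A: Extension rate ≈ 13.7 / 67 = 0.204 mm per year.
Specimen B: 3.2 mm / 0.204 mm per year = 15.69 years ≈ 16 opaque zones.

16 opaque zones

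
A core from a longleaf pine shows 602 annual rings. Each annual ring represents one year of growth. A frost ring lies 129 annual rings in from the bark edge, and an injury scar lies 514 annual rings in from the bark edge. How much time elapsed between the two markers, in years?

385 years

514 − 129 = 385 annual rings lie between the two events.
That is 385 years at one annual ring per year.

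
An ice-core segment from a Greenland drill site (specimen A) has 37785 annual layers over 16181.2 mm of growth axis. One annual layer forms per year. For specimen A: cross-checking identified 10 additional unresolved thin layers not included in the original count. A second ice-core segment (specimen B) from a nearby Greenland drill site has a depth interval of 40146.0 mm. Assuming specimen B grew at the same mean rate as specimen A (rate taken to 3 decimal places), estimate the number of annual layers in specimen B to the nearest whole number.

93799 annual layers

Specimen A: true annual layer count = 37785 + 10 = 37795.
A: Extension rate ≈ 16181.2 / 37795 = 0.428 mm/year.
For B, 40146.0 / 0.428 = 93799.07 years ≈ 93799 annual layers.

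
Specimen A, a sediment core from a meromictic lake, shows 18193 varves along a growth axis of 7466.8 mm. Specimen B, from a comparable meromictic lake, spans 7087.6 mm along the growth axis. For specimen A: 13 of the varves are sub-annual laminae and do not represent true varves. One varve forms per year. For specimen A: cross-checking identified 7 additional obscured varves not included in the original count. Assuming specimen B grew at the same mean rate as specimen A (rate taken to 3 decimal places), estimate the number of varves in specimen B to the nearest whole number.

Specimen A: adjusted count: 18193 − 13 + 7 = 18187 varves.
A: Mean rate = 7466.8 mm / 18187 years ≈ 0.411 mm/year.
B spans 7087.6 / 0.411 = 17244.77 years ≈ 17245 varves.

17245 varves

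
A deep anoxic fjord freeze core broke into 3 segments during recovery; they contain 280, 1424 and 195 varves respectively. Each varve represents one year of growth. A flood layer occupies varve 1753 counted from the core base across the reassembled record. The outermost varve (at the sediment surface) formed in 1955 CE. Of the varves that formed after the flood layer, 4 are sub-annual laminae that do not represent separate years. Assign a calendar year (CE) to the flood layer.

Total varves = 280 + 1424 + 195 = 1899.
The flood layer sits at varve 1753 from the core base, so 1899 − 1753 = 146 varves formed after it.
Removing the 4 false varves leaves 146 − 4 = 142 true varves beyond the flood layer.
Counting back 142 years from 1955 CE places the flood layer in 1955 − 142 = 1813 CE.

1813 CE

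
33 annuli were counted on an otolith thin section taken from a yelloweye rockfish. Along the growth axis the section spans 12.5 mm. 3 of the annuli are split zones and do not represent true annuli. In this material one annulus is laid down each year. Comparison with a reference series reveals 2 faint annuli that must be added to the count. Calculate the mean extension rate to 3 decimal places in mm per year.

0.391 mm per year

Correcting the raw count gives 33 − 3 + 2 = 32 true annuli.
Extension rate ≈ 12.5 / 32 = 0.391 mm per year.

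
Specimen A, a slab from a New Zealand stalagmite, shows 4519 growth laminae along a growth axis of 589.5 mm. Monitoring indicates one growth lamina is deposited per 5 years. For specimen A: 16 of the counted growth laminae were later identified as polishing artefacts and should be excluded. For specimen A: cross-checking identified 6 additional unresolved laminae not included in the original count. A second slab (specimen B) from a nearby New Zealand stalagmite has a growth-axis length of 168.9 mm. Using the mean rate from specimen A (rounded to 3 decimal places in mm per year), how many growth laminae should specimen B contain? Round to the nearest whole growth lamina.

1299 growth laminae

Specimen A: after corrections the count is 4519 − 16 + 6 = 4509 growth laminae.
Specimen A: 4509 growth laminae at 5 years each span 4509 × 5 = 22545 years.
A: Mean rate = 589.5 mm / 22545 years ≈ 0.026 mm/year.
For B, 168.9 / 0.026 = 6496.15 years; at 5 years per growth lamina that is 6496.15 / 5 ≈ 1299 growth laminae.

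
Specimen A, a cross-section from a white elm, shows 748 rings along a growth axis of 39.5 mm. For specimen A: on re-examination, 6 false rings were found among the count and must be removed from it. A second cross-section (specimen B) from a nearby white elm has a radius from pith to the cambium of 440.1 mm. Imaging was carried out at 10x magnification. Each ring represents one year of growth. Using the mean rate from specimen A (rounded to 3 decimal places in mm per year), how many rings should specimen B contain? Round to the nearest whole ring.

Specimen A: true ring count = 748 − 6 = 742.
A: 39.5 mm over 742 years gives 39.5 / 742 ≈ 0.053 mm per year.
B spans 440.1 / 0.053 = 8303.77 years ≈ 8304 rings.

8304 rings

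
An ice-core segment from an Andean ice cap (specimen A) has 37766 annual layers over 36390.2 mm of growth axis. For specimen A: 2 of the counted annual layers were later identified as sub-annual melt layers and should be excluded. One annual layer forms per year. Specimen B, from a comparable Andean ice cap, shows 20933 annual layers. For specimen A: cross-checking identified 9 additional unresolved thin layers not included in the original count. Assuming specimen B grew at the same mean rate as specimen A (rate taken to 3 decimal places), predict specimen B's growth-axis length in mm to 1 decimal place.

Specimen A: adjusted count: 37766 − 2 + 9 = 37773 annual layers.
A: 36390.2 mm over 37773 years gives 36390.2 / 37773 ≈ 0.963 mm/yr.
Length of B = 0.963 × 20933 = 20158.5 mm.

20158.5 mm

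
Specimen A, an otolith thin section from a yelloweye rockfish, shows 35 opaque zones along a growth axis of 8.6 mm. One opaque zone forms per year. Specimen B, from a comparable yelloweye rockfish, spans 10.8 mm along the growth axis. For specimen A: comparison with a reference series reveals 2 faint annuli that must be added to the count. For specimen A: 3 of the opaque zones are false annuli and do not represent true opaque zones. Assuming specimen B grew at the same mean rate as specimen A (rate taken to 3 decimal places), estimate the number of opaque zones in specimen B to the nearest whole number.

Specimen A: correcting the raw count gives 35 − 3 + 2 = 34 true opaque zones.
A: Extension rate ≈ 8.6 / 34 = 0.253 mm per year.
For B, 10.8 / 0.253 = 42.69 years ≈ 43 opaque zones.

43 opaque zones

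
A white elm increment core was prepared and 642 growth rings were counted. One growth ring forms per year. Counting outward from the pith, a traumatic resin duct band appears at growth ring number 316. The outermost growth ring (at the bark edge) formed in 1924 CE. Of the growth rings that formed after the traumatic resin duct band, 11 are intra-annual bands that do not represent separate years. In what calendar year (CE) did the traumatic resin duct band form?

The traumatic resin duct band sits at growth ring 316 from the pith, so 642 − 316 = 326 growth rings formed after it.
Removing the 11 false growth rings leaves 326 − 11 = 315 true growth rings beyond the traumatic resin duct band.
The growth ring at the bark edge is 1924 CE, so the traumatic resin duct band dates to 1924 − 315 = 1609 CE.

1609 CE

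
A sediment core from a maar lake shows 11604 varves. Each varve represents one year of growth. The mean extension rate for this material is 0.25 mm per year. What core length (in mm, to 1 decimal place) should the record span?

11604 years of growth are recorded.
11604 years at 0.25 mm/year gives 0.25 × 11604 = 2901.0 mm.

2901.0 mm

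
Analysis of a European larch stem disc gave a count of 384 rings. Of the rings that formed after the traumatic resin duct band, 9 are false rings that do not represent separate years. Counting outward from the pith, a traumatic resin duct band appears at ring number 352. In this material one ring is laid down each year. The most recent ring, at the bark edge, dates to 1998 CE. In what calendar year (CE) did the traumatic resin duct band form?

Between ring 352 and the bark edge there are 384 − 352 = 32 rings.
Excluding 9 false rings: 32 − 9 = 23.
The ring at the bark edge is 1998 CE, so the traumatic resin duct band dates to 1998 − 23 = 1975 CE.

1975 CE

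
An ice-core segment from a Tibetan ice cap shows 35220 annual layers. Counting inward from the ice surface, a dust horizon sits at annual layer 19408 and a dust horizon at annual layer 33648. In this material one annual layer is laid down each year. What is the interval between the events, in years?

The two markers are separated by 33648 − 19408 = 14240 annual layers.
One annual layer per year makes the interval 14240 years.

14240 yr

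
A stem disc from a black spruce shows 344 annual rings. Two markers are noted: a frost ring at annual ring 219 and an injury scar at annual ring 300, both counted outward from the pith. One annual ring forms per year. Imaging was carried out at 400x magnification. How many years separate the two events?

The two markers are separated by 300 − 219 = 81 annual rings.
At one annual ring per year, 81 years elapsed between them.

81 years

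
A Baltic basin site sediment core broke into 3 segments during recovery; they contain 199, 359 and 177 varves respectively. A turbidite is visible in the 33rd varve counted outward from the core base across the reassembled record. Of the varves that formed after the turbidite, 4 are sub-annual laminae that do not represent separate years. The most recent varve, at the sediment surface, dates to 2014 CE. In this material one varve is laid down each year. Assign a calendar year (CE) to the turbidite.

1316 CE

Total varves = 199 + 359 + 177 = 735.
Between varve 33 and the sediment surface there are 735 − 33 = 702 varves.
Excluding 4 false varves: 702 − 4 = 698.
Counting back 698 years from 2014 CE places the turbidite in 2014 − 698 = 1316 CE.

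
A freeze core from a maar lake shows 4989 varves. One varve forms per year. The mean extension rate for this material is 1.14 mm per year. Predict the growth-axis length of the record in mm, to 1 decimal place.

The record spans 4989 years at 1.14 mm per year.
Length ≈ 1.14 × 4989 = 5687.5 mm.

5687.5 mm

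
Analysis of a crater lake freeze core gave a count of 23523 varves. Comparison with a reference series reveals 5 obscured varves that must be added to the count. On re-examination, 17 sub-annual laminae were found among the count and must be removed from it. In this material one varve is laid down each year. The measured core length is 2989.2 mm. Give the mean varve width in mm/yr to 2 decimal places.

Correcting the raw count gives 23523 − 17 + 5 = 23511 true varves.
2989.2 mm over 23511 years gives 2989.2 / 23511 ≈ 0.13 mm/yr.

0.13 mm/yr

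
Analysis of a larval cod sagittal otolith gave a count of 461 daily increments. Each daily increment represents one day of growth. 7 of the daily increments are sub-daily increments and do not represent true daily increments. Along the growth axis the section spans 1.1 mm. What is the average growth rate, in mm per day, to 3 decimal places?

0.002 mm per day

Adjusted count: 461 − 7 = 454 daily increments.
Mean rate = 1.1 mm / 454 days ≈ 0.002 mm per day.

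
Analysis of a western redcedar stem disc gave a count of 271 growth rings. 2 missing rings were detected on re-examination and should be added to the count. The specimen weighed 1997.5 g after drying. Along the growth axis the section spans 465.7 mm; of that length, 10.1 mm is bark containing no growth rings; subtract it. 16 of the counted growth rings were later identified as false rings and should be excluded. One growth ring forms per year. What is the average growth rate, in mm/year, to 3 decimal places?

1.773 mm/year

Correcting the raw count gives 271 − 16 + 2 = 257 true growth rings.
The growth record spans 465.7 − 10.1 = 455.6 mm.
Extension rate ≈ 455.6 / 257 = 1.773 mm/year.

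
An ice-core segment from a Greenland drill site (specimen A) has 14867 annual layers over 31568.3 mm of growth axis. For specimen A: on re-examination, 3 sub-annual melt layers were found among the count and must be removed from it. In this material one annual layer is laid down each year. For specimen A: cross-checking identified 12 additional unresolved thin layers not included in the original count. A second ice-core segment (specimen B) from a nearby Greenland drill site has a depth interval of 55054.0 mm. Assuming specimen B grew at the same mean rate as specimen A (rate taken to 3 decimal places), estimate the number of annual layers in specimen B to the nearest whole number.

Specimen A: after corrections the count is 14867 − 3 + 12 = 14876 annual layers.
A: Mean rate = 31568.3 mm / 14876 years ≈ 2.122 mm/year.
For B, 55054.0 / 2.122 = 25944.39 years ≈ 25944 annual layers.

25944 annual layers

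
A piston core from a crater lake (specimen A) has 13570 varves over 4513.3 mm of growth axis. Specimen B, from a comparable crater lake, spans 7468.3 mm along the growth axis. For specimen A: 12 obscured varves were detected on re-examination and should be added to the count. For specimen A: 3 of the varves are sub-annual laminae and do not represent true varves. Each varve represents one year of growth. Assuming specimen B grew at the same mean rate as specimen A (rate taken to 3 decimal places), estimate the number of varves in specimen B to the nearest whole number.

Specimen A: adjusted count: 13570 − 3 + 12 = 13579 varves.
A: Extension rate ≈ 4513.3 / 13579 = 0.332 mm per year.
B spans 7468.3 / 0.332 = 22494.88 years ≈ 22495 varves.

22495 varves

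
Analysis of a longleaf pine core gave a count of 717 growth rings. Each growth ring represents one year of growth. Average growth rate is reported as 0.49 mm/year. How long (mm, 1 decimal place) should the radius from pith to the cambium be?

351.3 mm

717 years of growth are recorded.
717 years at 0.49 mm/year gives 0.49 × 717 = 351.3 mm.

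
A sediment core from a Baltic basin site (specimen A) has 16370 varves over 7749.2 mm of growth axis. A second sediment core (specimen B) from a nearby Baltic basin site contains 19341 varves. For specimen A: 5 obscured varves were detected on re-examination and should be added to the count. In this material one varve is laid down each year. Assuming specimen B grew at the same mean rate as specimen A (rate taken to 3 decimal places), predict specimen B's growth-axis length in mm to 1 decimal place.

Specimen A: adjusted count: 16370 + 5 = 16375 varves.
A: Mean rate = 7749.2 mm / 16375 years ≈ 0.473 mm/yr.
For B, 0.473 mm/year × 19341 years = 9148.3 mm.

9148.3 mm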